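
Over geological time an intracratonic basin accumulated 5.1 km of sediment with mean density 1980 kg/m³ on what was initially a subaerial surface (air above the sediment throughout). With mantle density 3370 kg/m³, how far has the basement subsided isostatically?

3 km

Subaerial load: s = t ρ_sed / ρ_m = 5.1 km × 1980/3370 = 3 km.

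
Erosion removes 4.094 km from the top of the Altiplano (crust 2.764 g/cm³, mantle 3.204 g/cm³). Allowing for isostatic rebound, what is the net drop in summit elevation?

0.562 km

Rebound u = e ρ_c/ρ_m = 4.094 km × 2.764/3.204 = 3.532 km.
Net surface drop = e − u = 4.094 km − 3.532 km = e (ρ_m − ρ_c)/ρ_m = 0.562 km.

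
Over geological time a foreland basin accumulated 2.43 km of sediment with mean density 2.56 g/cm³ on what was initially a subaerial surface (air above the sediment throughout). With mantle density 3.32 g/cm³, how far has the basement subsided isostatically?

1.87 km

Subaerial load: s = t ρ_sed / ρ_m = 2.43 km × 2.56/3.32 = 1.87 km.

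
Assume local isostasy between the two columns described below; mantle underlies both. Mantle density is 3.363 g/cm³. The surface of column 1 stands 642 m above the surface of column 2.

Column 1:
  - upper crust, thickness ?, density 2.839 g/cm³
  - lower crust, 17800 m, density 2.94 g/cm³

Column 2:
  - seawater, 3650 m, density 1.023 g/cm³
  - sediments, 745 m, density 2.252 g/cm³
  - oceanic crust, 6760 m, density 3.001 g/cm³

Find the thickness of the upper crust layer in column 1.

12300 m

Take the compensation level at the base of the deeper column (depth z_c below the surface of column 1) and equate Σ ρ_i t_i down to z_c; mantle fills any gap and the z_c terms cancel.
Column 1: x×2.839 + 17800×2.94 + (z_c − 17800 − x)×3.363
Column 2: 642×0 + 3650×1.023 + 745×2.252 + 6760×3.001 + (z_c − 642 − 11155)×3.363
The z_c×3.363 term appears on both sides and cancels. Collect the known terms of each column as K = Σ(ρt)_known − 3.363 × (depth of known layers): K_1 = 52332 − 3.363×17800 = −7529.4; K_2 = 25698.45 − 3.363×(642 + 11155) = −13974.861.
Balance: K_1 − x×(3.363 − 2.839) = K_2, so x = (K_1 − K_2)/(3.363 − 2.839) = 6445.46/0.524 = 12300 m.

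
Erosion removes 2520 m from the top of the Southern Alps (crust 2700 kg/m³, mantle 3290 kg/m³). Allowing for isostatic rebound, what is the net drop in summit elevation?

Rebound u = e ρ_c/ρ_m = 2520 m × 2700/3290 = 2068 m.
Net surface drop = e − u = 2520 m − 2068 m = e (ρ_m − ρ_c)/ρ_m = 452 m.

452 m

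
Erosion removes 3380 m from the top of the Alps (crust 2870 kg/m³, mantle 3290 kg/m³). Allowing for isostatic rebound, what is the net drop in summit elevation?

431 m

Rebound u = e ρ_c/ρ_m = 3380 m × 2870/3290 = 2949 m.
Net surface drop = e − u = 3380 m − 2949 m = e (ρ_m − ρ_c)/ρ_m = 431 m.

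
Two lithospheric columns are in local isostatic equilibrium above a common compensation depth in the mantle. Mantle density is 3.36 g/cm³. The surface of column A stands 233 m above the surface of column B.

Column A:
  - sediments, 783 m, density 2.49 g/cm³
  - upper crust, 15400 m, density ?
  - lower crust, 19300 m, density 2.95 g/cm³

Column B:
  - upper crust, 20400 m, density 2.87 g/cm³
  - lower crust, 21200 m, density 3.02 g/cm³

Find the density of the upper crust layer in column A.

2.75 g/cm³

Take the compensation level at the base of the deeper column (depth z_c below the surface of column A) and equate Σ ρ_i t_i down to z_c; mantle fills any gap and the z_c terms cancel.
Column A: 783×2.49 + 15400×ρ + 19300×2.95 + (z_c − 35483)×3.36
Column B: 233×0 + 20400×2.87 + 21200×3.02 + (z_c − 233 − 41600)×3.36
The z_c×3.36 term appears on both sides and cancels. Collect the known terms of each column as K = Σ(ρt)_known − 3.36 × (depth of known layers): K_A = 58884.67 − 3.36×35483 = −60338.21; K_B = 122572 − 3.36×(233 + 41600) = −17986.88.
Balance: K_A + 15400×ρ = K_B, so ρ = (K_B − K_A)/15400 = 42351.3/15400 = 2.75 g/cm³.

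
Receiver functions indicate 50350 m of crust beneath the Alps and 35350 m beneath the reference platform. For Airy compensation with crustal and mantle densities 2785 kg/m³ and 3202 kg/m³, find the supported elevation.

Excess crust Δ = 50350 m − 35350 m = 15000 m, split between elevation h and root r with h + r = Δ.
Airy balance ρ_c h = (ρ_m − ρ_c) r gives r = h ρ_c/(ρ_m − ρ_c), so h (1 + ρ_c/(ρ_m − ρ_c)) = Δ, i.e. h = Δ (ρ_m − ρ_c)/ρ_m.
h = 15000 m × 417/3202 = 1950 m.

1950 m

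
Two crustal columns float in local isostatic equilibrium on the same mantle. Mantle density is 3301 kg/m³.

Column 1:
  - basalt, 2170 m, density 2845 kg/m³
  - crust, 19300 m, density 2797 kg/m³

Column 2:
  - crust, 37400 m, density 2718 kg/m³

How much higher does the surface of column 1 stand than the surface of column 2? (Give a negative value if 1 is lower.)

For any compensation level in the mantle, the mantle terms cancel and isostasy reduces to e = (Σt_1 − Σt_2) − (Σ(ρt)_1 − Σ(ρt)_2) / ρ_m.
Σt_1 = 21470 m; Σt_2 = 37400 m; Σ(ρt)_1 = 60155750; Σ(ρt)_2 = 101653200 (in m·kg/m³).
e = (21470 − 37400) − (60155750 − 101653200) / 3301 = −3360 m.

−3360 m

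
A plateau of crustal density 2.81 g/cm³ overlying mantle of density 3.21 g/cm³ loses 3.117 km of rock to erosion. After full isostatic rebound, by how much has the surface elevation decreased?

Rebound u = e ρ_c/ρ_m = 3.117 km × 2.81/3.21 = 2.729 km.
Net surface drop = e − u = 3.117 km − 2.729 km = e (ρ_m − ρ_c)/ρ_m = 0.388 km.

0.388 km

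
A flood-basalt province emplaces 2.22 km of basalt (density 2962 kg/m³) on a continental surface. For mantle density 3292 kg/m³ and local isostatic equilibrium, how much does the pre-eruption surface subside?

2 km

Subaerial loading: s = t ρ_load / ρ_m.
s = 2.22 km × 2962/3292 = 2 km.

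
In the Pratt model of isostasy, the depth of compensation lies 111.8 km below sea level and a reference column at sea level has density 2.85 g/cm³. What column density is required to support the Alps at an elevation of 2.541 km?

Pratt balance: ρ_ref D = ρ (D + h).
ρ = ρ_ref D/(D + h) = 2.85 × 111.8 km/(111.8 km + 2.541 km) = 2.79 g/cm³.

2.79 g/cm³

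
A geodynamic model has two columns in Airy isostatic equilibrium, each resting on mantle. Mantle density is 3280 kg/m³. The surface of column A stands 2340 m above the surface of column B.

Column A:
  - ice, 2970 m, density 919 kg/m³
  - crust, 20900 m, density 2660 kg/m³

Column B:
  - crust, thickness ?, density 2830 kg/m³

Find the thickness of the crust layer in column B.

Take the compensation level at the base of the deeper column (depth z_c below the surface of column A) and equate Σ ρ_i t_i down to z_c; mantle fills any gap and the z_c terms cancel.
Column A: 2970×919 + 20900×2660 + (z_c − 23870)×3280
Column B: 2340×0 + x×2830 + (z_c − 2340 − 0 − x)×3280
The z_c×3280 term appears on both sides and cancels. Collect the known terms of each column as K = Σ(ρt)_known − 3280 × (depth of known layers): K_A = 58323430 − 3280×23870 = −19970170; K_B = 0 − 3280×(2340 + 0) = −7675200.
Balance: K_A = K_B − x×(3280 − 2830), so x = (K_B − K_A)/(3280 − 2830) = 12295000/450 = 27300 m.

27300 m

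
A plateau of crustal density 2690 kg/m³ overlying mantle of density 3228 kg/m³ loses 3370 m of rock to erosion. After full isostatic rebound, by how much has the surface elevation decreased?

562 m

Rebound u = e ρ_c/ρ_m = 3370 m × 2690/3228 = 2808 m.
Net surface drop = e − u = 3370 m − 2808 m = e (ρ_m − ρ_c)/ρ_m = 562 m.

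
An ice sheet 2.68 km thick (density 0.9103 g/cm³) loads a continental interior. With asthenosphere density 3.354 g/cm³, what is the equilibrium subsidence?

0.727 km

By Archimedes' principle applied to the lithosphere: the ice load ρ_ice t is balanced by mantle displaced below, ρ_m s.
s = t ρ_ice / ρ_m = 2.68 km × 0.9103/3.354 = 0.727 km.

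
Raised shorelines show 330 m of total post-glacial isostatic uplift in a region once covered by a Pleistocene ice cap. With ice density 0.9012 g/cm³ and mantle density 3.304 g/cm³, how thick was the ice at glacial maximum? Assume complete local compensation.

1210 m

u = t ρ_ice/ρ_m → t = u ρ_m/ρ_ice = 330 m × 3.304/0.9012 = 1210 m.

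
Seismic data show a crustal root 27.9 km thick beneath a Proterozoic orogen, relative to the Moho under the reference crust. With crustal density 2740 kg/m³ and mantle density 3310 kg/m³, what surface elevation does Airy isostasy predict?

5.8 km

In Airy isostatic equilibrium: ρ_c h = (ρ_m − ρ_c) r.
h = r (ρ_m − ρ_c) / ρ_c = 27.9 km × (3310 − 2740) / 2740 = 5.8 km.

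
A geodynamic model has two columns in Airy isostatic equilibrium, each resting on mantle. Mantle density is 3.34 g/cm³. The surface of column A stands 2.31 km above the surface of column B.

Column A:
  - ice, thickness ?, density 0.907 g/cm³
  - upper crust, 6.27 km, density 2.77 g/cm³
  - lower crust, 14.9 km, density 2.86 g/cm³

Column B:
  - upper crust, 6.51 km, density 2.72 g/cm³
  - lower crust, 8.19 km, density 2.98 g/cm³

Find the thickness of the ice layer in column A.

1.63 km

Take the compensation level at the base of the deeper column (depth z_c below the surface of column A) and equate Σ ρ_i t_i down to z_c; mantle fills any gap and the z_c terms cancel.
Column A: x×0.907 + 6.27×2.77 + 14.9×2.86 + (z_c − 21.17 − x)×3.34
Column B: 2.31×0 + 6.51×2.72 + 8.19×2.98 + (z_c − 2.31 − 14.7)×3.34
The z_c×3.34 term appears on both sides and cancels. Collect the known terms of each column as K = Σ(ρt)_known − 3.34 × (depth of known layers): K_A = 59.9819 − 3.34×21.17 = −10.7259; K_B = 42.1134 − 3.34×(2.31 + 14.7) = −14.7.
Balance: K_A − x×(3.34 − 0.907) = K_B, so x = (K_A − K_B)/(3.34 − 0.907) = 3.9741/2.433 = 1.63 km.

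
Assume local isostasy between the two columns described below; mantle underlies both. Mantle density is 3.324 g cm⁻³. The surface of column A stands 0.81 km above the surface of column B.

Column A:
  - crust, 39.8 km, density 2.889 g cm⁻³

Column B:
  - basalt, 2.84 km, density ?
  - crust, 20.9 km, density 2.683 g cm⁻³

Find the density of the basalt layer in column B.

Take the compensation level at the base of the deeper column (depth z_c below the surface of column A) and equate Σ ρ_i t_i down to z_c; mantle fills any gap and the z_c terms cancel.
Column A: 39.8×2.889 + (z_c − 39.8)×3.324
Column B: 0.81×0 + 2.84×ρ + 20.9×2.683 + (z_c − 0.81 − 23.74)×3.324
The z_c×3.324 term appears on both sides and cancels. Collect the known terms of each column as K = Σ(ρt)_known − 3.324 × (depth of known layers): K_A = 114.9822 − 3.324×39.8 = −17.313; K_B = 56.0747 − 3.324×(0.81 + 23.74) = −25.5295.
Balance: K_A = K_B + 2.84×ρ, so ρ = (K_A − K_B)/2.84 = 8.2165/2.84 = 2.89 g cm⁻³.

2.89 g cm⁻³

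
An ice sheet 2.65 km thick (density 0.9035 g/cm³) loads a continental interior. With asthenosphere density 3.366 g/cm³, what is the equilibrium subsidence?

For local isostatic compensation: the ice load ρ_ice t is balanced by mantle displaced below, ρ_m s.
s = t ρ_ice / ρ_m = 2.65 km × 0.9035/3.366 = 0.711 km.

0.711 km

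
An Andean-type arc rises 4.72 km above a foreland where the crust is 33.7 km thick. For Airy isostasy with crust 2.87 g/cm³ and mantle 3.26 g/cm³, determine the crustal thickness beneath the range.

73.2 km

Root depth r = h ρ_c / (ρ_m − ρ_c) = 4.72 km × 2.87 / 0.39 = 34.73 km.
Total thickness = T + h + r = 33.7 km + 4.72 km + 34.73 km = 73.2 km.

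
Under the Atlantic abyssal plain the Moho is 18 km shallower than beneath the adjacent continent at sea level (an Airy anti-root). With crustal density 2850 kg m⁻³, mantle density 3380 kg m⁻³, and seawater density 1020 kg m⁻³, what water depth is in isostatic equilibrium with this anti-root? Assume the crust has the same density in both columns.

5.21 km

Replacing a thickness d of crust by seawater at the top must be balanced by replacing crust with mantle at the base: d (ρ_c − ρ_w) = a (ρ_m − ρ_c).
d = a (ρ_m − ρ_c)/(ρ_c − ρ_w) = 18 km × 530/1830 = 5.21 km.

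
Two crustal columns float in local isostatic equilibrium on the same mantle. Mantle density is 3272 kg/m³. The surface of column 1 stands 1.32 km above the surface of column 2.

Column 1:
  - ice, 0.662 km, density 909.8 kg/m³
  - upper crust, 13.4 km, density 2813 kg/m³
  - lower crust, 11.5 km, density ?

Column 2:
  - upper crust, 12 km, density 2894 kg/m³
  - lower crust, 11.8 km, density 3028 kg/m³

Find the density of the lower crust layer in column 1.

2920 kg/m³

Take the compensation level at the base of the deeper column (depth z_c below the surface of column 1) and equate Σ ρ_i t_i down to z_c; mantle fills any gap and the z_c terms cancel.
Column 1: 0.662×909.8 + 13.4×2813 + 11.5×ρ + (z_c − 25.562)×3272
Column 2: 1.32×0 + 12×2894 + 11.8×3028 + (z_c − 1.32 − 23.8)×3272
The z_c×3272 term appears on both sides and cancels. Collect the known terms of each column as K = Σ(ρt)_known − 3272 × (depth of known layers): K_1 = 38296.4876 − 3272×25.562 = −45342.3764; K_2 = 70458.4 − 3272×(1.32 + 23.8) = −11734.24.
Balance: K_1 + 11.5×ρ = K_2, so ρ = (K_2 − K_1)/11.5 = 33608.1/11.5 = 2920 kg/m³.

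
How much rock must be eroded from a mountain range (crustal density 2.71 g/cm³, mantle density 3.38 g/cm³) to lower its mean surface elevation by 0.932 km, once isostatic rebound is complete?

4.7 km

Net drop Δ = e − u = e − e ρ_c/ρ_m = e (ρ_m − ρ_c)/ρ_m.
e = Δ ρ_m/(ρ_m − ρ_c) = 0.932 km × 3.38/0.67 = 4.7 km.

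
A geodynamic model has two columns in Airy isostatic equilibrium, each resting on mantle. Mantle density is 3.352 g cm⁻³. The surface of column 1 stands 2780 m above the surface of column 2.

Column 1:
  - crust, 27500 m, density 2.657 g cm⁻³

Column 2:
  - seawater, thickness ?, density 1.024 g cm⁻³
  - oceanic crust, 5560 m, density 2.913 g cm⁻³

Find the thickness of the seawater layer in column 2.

3160 m

Take the compensation level at the base of the deeper column (depth z_c below the surface of column 1) and equate Σ ρ_i t_i down to z_c; mantle fills any gap and the z_c terms cancel.
Column 1: 27500×2.657 + (z_c − 27500)×3.352
Column 2: 2780×0 + x×1.024 + 5560×2.913 + (z_c − 2780 − 5560 − x)×3.352
The z_c×3.352 term appears on both sides and cancels. Collect the known terms of each column as K = Σ(ρt)_known − 3.352 × (depth of known layers): K_1 = 73067.5 − 3.352×27500 = −19112.5; K_2 = 16196.28 − 3.352×(2780 + 5560) = −11759.4.
Balance: K_1 = K_2 − x×(3.352 − 1.024), so x = (K_2 − K_1)/(3.352 − 1.024) = 7353.1/2.328 = 3160 m.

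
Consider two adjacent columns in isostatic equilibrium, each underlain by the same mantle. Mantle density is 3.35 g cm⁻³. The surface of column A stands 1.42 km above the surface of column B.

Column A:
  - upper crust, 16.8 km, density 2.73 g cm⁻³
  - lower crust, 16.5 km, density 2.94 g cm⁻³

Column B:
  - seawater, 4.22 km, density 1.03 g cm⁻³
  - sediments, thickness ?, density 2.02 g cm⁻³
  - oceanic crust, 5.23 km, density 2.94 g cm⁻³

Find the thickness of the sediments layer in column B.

0.368 km

Take the compensation level at the base of the deeper column (depth z_c below the surface of column A) and equate Σ ρ_i t_i down to z_c; mantle fills any gap and the z_c terms cancel.
Column A: 16.8×2.73 + 16.5×2.94 + (z_c − 33.3)×3.35
Column B: 1.42×0 + 4.22×1.03 + x×2.02 + 5.23×2.94 + (z_c − 1.42 − 9.45 − x)×3.35
The z_c×3.35 term appears on both sides and cancels. Collect the known terms of each column as K = Σ(ρt)_known − 3.35 × (depth of known layers): K_A = 94.374 − 3.35×33.3 = −17.181; K_B = 19.7228 − 3.35×(1.42 + 9.45) = −16.6917.
Balance: K_A = K_B − x×(3.35 − 2.02), so x = (K_B − K_A)/(3.35 − 2.02) = 0.4893/1.33 = 0.368 km.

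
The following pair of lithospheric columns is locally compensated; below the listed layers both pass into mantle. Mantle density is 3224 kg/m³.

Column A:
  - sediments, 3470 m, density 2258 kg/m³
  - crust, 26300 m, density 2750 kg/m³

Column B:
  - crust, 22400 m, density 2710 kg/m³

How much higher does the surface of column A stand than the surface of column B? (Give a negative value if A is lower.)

1340 m

For any compensation level in the mantle, the mantle terms cancel and isostasy reduces to e = (Σt_A − Σt_B) − (Σ(ρt)_A − Σ(ρt)_B) / ρ_m.
Σt_A = 29770 m; Σt_B = 22400 m; Σ(ρt)_A = 80160260; Σ(ρt)_B = 60704000 (in m·kg/m³).
e = (29770 − 22400) − (80160260 − 60704000) / 3224 = 1340 m.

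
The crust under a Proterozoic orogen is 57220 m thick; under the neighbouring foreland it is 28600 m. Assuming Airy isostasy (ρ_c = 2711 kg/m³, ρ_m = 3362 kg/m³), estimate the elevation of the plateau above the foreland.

5540 m

Excess crust Δ = 57220 m − 28600 m = 28620 m, split between elevation h and root r with h + r = Δ.
Airy balance ρ_c h = (ρ_m − ρ_c) r gives r = h ρ_c/(ρ_m − ρ_c), so h (1 + ρ_c/(ρ_m − ρ_c)) = Δ, i.e. h = Δ (ρ_m − ρ_c)/ρ_m.
h = 28620 m × 651/3362 = 5540 m.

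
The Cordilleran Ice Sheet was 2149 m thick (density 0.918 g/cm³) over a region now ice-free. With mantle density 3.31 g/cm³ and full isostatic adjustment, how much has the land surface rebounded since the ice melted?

596 m

Removing the load lets mantle flow back in; uplift u satisfies ρ_ice t = ρ_m u.
u = t ρ_ice/ρ_m = 2149 m × 0.918/3.31 = 596 m.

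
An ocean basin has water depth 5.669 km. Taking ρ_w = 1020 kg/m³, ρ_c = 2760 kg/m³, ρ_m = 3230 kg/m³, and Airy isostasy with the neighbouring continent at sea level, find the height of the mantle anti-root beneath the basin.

Equating mass per unit area of the two columns: replacing crust with seawater at the top is compensated by replacing crust with mantle at the base: d (ρ_c − ρ_w) = a (ρ_m − ρ_c).
a = d (ρ_c − ρ_w)/(ρ_m − ρ_c) = 5.669 km × 1740/470 = 21 km.

21 km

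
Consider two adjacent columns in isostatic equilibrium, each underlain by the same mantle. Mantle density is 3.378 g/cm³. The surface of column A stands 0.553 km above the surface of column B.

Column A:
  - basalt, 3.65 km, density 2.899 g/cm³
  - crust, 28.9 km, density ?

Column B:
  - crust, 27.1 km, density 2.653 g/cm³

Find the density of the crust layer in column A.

Take the compensation level at the base of the deeper column (depth z_c below the surface of column A) and equate Σ ρ_i t_i down to z_c; mantle fills any gap and the z_c terms cancel.
Column A: 3.65×2.899 + 28.9×ρ + (z_c − 32.55)×3.378
Column B: 0.553×0 + 27.1×2.653 + (z_c − 0.553 − 27.1)×3.378
The z_c×3.378 term appears on both sides and cancels. Collect the known terms of each column as K = Σ(ρt)_known − 3.378 × (depth of known layers): K_A = 10.58135 − 3.378×32.55 = −99.37255; K_B = 71.8963 − 3.378×(0.553 + 27.1) = −21.515534.
Balance: K_A + 28.9×ρ = K_B, so ρ = (K_B − K_A)/28.9 = 77.857/28.9 = 2.69 g/cm³.

2.69 g/cm³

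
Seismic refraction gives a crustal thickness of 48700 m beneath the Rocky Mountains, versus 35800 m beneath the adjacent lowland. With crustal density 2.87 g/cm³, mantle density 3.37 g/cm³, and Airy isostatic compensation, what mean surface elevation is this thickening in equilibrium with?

Excess crust Δ = 48700 m − 35800 m = 12900 m, split between elevation h and root r with h + r = Δ.
Airy balance ρ_c h = (ρ_m − ρ_c) r gives r = h ρ_c/(ρ_m − ρ_c), so h (1 + ρ_c/(ρ_m − ρ_c)) = Δ, i.e. h = Δ (ρ_m − ρ_c)/ρ_m.
h = 12900 m × 0.5/3.37 = 1910 m.

1910 m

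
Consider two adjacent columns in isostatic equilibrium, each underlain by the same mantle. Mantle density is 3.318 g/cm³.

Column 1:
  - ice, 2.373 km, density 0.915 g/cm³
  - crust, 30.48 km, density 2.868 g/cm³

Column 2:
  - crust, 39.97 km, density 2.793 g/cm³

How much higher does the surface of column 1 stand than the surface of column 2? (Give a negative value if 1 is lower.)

−0.472 km

For any compensation level in the mantle, the mantle terms cancel and isostasy reduces to e = (Σt_1 − Σt_2) − (Σ(ρt)_1 − Σ(ρt)_2) / ρ_m.
Σt_1 = 32.853 km; Σt_2 = 39.97 km; Σ(ρt)_1 = 89.587935; Σ(ρt)_2 = 111.63621 (in km·g/cm³).
e = (32.853 − 39.97) − (89.587935 − 111.63621) / 3.318 = −0.472 km.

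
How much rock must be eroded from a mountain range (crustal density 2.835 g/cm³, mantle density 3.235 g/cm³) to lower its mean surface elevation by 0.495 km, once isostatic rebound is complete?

Net drop Δ = e − u = e − e ρ_c/ρ_m = e (ρ_m − ρ_c)/ρ_m.
e = Δ ρ_m/(ρ_m − ρ_c) = 0.495 km × 3.235/0.4 = 4 km.

4 km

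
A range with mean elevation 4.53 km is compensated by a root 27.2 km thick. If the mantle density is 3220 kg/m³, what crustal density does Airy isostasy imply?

2760 kg/m³

ρ_c h = (ρ_m − ρ_c) r → ρ_c (h + r) = ρ_m r → ρ_c = ρ_m r / (h + r).
ρ_c = 3220 × 27.2 km / (4.53 km + 27.2 km) = 2760 kg/m³.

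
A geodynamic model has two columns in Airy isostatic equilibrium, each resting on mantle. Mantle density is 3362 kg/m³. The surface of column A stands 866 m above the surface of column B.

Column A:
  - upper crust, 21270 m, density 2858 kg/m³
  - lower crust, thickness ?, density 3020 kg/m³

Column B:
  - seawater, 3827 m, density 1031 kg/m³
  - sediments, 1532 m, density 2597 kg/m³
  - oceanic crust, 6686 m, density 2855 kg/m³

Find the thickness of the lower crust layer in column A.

Take the compensation level at the base of the deeper column (depth z_c below the surface of column A) and equate Σ ρ_i t_i down to z_c; mantle fills any gap and the z_c terms cancel.
Column A: 21270×2858 + x×3020 + (z_c − 21270 − x)×3362
Column B: 866×0 + 3827×1031 + 1532×2597 + 6686×2855 + (z_c − 866 − 12045)×3362
The z_c×3362 term appears on both sides and cancels. Collect the known terms of each column as K = Σ(ρt)_known − 3362 × (depth of known layers): K_A = 60789660 − 3362×21270 = −10720080; K_B = 27012771 − 3362×(866 + 12045) = −16394011.
Balance: K_A − x×(3362 − 3020) = K_B, so x = (K_A − K_B)/(3362 − 3020) = 5673930/342 = 16600 m.

16600 m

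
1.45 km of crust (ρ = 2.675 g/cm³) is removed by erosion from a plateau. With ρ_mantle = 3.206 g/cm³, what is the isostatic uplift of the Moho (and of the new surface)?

1.21 km

Unloading: uplift u = e ρ_c/ρ_m = 1.45 km × 2.675/3.206 = 1.21 km.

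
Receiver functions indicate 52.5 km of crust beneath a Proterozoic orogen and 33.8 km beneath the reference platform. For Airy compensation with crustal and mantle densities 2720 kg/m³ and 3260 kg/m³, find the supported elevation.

3.1 km

Excess crust Δ = 52.5 km − 33.8 km = 18.7 km, split between elevation h and root r with h + r = Δ.
Airy balance ρ_c h = (ρ_m − ρ_c) r gives r = h ρ_c/(ρ_m − ρ_c), so h (1 + ρ_c/(ρ_m − ρ_c)) = Δ, i.e. h = Δ (ρ_m − ρ_c)/ρ_m.
h = 18.7 km × 540/3260 = 3.1 km.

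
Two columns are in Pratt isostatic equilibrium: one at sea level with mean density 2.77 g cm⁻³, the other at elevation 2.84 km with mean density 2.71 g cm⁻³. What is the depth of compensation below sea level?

128 km

ρ_ref D = ρ (D + h) → D (ρ_ref − ρ) = ρ h.
D = ρ h/(ρ_ref − ρ) = 2.71 × 2.84 km/(2.77 − 2.71) = 128 km.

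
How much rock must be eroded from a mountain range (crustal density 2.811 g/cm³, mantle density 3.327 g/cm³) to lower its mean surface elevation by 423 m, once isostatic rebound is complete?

Net drop Δ = e − u = e − e ρ_c/ρ_m = e (ρ_m − ρ_c)/ρ_m.
e = Δ ρ_m/(ρ_m − ρ_c) = 423 m × 3.327/0.516 = 2730 m.

2730 m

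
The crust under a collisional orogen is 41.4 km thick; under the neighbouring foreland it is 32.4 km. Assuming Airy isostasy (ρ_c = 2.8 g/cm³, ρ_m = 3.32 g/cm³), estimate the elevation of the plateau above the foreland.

1.41 km

Excess crust Δ = 41.4 km − 32.4 km = 9 km, split between elevation h and root r with h + r = Δ.
Airy balance ρ_c h = (ρ_m − ρ_c) r gives r = h ρ_c/(ρ_m − ρ_c), so h (1 + ρ_c/(ρ_m − ρ_c)) = Δ, i.e. h = Δ (ρ_m − ρ_c)/ρ_m.
h = 9 km × 0.52/3.32 = 1.41 km.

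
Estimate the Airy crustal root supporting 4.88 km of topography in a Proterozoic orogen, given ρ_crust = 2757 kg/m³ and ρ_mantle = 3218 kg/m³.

29.2 km

Equating mass per unit area of the two columns: the weight of the topography is balanced by the buoyancy of the root, ρ_c h = (ρ_m − ρ_c) r.
r = h · ρ_c / (ρ_m − ρ_c) = 4.88 km × 2757 / (3218 − 2757) = 29.2 km.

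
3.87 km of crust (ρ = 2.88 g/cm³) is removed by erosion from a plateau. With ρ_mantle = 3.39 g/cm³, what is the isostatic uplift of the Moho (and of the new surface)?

3.29 km

Unloading: uplift u = e ρ_c/ρ_m = 3.87 km × 2.88/3.39 = 3.29 km.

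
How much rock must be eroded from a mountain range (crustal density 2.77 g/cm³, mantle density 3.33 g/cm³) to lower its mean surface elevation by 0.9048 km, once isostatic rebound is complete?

Net drop Δ = e − u = e − e ρ_c/ρ_m = e (ρ_m − ρ_c)/ρ_m.
e = Δ ρ_m/(ρ_m − ρ_c) = 0.9048 km × 3.33/0.56 = 5.38 km.

5.38 km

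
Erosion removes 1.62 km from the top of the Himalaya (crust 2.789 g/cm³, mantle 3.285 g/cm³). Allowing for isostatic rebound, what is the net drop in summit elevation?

0.245 km

Rebound u = e ρ_c/ρ_m = 1.62 km × 2.789/3.285 = 1.375 km.
Net surface drop = e − u = 1.62 km − 1.375 km = e (ρ_m − ρ_c)/ρ_m = 0.245 km.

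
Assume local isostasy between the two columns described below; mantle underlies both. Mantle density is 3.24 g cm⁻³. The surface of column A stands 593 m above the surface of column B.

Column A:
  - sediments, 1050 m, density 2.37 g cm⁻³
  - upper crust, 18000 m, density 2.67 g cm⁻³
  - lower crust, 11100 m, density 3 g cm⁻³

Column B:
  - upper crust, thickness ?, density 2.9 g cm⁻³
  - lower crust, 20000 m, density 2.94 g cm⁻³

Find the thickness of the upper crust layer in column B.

Take the compensation level at the base of the deeper column (depth z_c below the surface of column A) and equate Σ ρ_i t_i down to z_c; mantle fills any gap and the z_c terms cancel.
Column A: 1050×2.37 + 18000×2.67 + 11100×3 + (z_c − 30150)×3.24
Column B: 593×0 + x×2.9 + 20000×2.94 + (z_c − 593 − 20000 − x)×3.24
The z_c×3.24 term appears on both sides and cancels. Collect the known terms of each column as K = Σ(ρt)_known − 3.24 × (depth of known layers): K_A = 83848.5 − 3.24×30150 = −13837.5; K_B = 58800 − 3.24×(593 + 20000) = −7921.32.
Balance: K_A = K_B − x×(3.24 − 2.9), so x = (K_B − K_A)/(3.24 − 2.9) = 5916.18/0.34 = 17400 m.

17400 m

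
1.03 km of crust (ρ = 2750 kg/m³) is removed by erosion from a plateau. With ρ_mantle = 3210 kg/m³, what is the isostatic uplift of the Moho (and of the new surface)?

0.882 km

Unloading: uplift u = e ρ_c/ρ_m = 1.03 km × 2750/3210 = 0.882 km.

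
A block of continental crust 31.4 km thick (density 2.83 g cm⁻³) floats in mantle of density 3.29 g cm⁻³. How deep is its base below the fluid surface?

Draft d = t ρ_obj/ρ_fluid = 31.4 km × 2.83/3.29 = 27 km.

27 km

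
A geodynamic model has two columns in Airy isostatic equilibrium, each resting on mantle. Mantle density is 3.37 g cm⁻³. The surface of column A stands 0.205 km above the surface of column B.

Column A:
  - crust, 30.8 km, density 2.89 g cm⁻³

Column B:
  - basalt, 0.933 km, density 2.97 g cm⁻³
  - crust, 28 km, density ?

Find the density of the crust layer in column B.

Take the compensation level at the base of the deeper column (depth z_c below the surface of column A) and equate Σ ρ_i t_i down to z_c; mantle fills any gap and the z_c terms cancel.
Column A: 30.8×2.89 + (z_c − 30.8)×3.37
Column B: 0.205×0 + 0.933×2.97 + 28×ρ + (z_c − 0.205 − 28.933)×3.37
The z_c×3.37 term appears on both sides and cancels. Collect the known terms of each column as K = Σ(ρt)_known − 3.37 × (depth of known layers): K_A = 89.012 − 3.37×30.8 = −14.784; K_B = 2.77101 − 3.37×(0.205 + 28.933) = −95.42405.
Balance: K_A = K_B + 28×ρ, so ρ = (K_A − K_B)/28 = 80.6401/28 = 2.88 g cm⁻³.

2.88 g cm⁻³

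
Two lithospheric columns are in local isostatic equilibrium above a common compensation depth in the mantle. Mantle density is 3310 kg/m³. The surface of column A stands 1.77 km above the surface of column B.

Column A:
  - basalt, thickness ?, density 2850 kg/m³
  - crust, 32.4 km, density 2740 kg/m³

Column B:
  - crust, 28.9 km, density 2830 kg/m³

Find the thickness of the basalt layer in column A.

2.75 km

Take the compensation level at the base of the deeper column (depth z_c below the surface of column A) and equate Σ ρ_i t_i down to z_c; mantle fills any gap and the z_c terms cancel.
Column A: x×2850 + 32.4×2740 + (z_c − 32.4 − x)×3310
Column B: 1.77×0 + 28.9×2830 + (z_c − 1.77 − 28.9)×3310
The z_c×3310 term appears on both sides and cancels. Collect the known terms of each column as K = Σ(ρt)_known − 3310 × (depth of known layers): K_A = 88776 − 3310×32.4 = −18468; K_B = 81787 − 3310×(1.77 + 28.9) = −19730.7.
Balance: K_A − x×(3310 − 2850) = K_B, so x = (K_A − K_B)/(3310 − 2850) = 1262.7/460 = 2.75 km.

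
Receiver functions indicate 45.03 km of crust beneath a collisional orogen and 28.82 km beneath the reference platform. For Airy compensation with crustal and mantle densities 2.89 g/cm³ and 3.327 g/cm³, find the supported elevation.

Excess crust Δ = 45.03 km − 28.82 km = 16.21 km, split between elevation h and root r with h + r = Δ.
Airy balance ρ_c h = (ρ_m − ρ_c) r gives r = h ρ_c/(ρ_m − ρ_c), so h (1 + ρ_c/(ρ_m − ρ_c)) = Δ, i.e. h = Δ (ρ_m − ρ_c)/ρ_m.
h = 16.21 km × 0.437/3.327 = 2.13 km.

2.13 km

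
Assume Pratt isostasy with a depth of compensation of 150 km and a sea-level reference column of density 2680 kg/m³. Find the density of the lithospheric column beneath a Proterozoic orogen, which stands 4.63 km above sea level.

Pratt balance: ρ_ref D = ρ (D + h).
ρ = ρ_ref D/(D + h) = 2680 × 150 km/(150 km + 4.63 km) = 2600 kg/m³.

2600 kg/m³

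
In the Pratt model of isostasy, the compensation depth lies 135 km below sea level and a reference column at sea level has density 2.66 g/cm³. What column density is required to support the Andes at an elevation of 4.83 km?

2.57 g/cm³

Pratt balance: ρ_ref D = ρ (D + h).
ρ = ρ_ref D/(D + h) = 2.66 × 135 km/(135 km + 4.83 km) = 2.57 g/cm³.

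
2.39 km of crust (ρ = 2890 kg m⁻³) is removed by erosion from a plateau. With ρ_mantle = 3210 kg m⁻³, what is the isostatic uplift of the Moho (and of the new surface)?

2.15 km

Unloading: uplift u = e ρ_c/ρ_m = 2.39 km × 2890/3210 = 2.15 km.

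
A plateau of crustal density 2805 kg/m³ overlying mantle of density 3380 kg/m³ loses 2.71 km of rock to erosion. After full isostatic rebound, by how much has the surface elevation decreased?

Rebound u = e ρ_c/ρ_m = 2.71 km × 2805/3380 = 2.249 km.
Net surface drop = e − u = 2.71 km − 2.249 km = e (ρ_m − ρ_c)/ρ_m = 0.461 km.

0.461 km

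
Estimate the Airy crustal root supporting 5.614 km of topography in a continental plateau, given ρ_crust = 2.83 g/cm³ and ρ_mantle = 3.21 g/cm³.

Isostatic balance requires: the weight of the topography is balanced by the buoyancy of the root, ρ_c h = (ρ_m − ρ_c) r.
r = h · ρ_c / (ρ_m − ρ_c) = 5.614 km × 2.83 / (3.21 − 2.83) = 41.8 km.

41.8 km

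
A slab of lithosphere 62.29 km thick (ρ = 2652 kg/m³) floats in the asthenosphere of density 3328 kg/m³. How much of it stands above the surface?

12.7 km

Floating equilibrium: submerged depth d = t ρ_obj/ρ_fluid = 62.29 km × 2652/3328 = 49.64 km.
Freeboard = t − d = 62.29 km − 49.64 km = 12.7 km.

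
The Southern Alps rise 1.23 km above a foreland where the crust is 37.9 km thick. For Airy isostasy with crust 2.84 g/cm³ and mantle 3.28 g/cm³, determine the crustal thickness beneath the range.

Root depth r = h ρ_c / (ρ_m − ρ_c) = 1.23 km × 2.84 / 0.44 = 7.939 km.
Total thickness = T + h + r = 37.9 km + 1.23 km + 7.939 km = 47.1 km.

47.1 km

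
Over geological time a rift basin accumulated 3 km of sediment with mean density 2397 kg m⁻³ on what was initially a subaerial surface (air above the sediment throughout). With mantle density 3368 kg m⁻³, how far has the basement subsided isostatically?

Subaerial load: s = t ρ_sed / ρ_m = 3 km × 2397/3368 = 2.14 km.

2.14 km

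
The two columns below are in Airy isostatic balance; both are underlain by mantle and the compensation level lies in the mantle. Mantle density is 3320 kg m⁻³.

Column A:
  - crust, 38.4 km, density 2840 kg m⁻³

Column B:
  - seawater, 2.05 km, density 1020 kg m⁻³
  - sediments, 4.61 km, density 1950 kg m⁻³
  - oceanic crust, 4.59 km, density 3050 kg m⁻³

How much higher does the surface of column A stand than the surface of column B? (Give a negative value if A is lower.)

1.86 km

For any compensation level in the mantle, the mantle terms cancel and isostasy reduces to e = (Σt_A − Σt_B) − (Σ(ρt)_A − Σ(ρt)_B) / ρ_m.
Σt_A = 38.4 km; Σt_B = 11.25 km; Σ(ρt)_A = 109056; Σ(ρt)_B = 25080 (in km·kg m⁻³).
e = (38.4 − 11.25) − (109056 − 25080) / 3320 = 1.86 km.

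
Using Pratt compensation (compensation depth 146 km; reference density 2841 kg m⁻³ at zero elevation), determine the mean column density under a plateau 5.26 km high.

2740 kg m⁻³

Pratt balance: ρ_ref D = ρ (D + h).
ρ = ρ_ref D/(D + h) = 2841 × 146 km/(146 km + 5.26 km) = 2740 kg m⁻³.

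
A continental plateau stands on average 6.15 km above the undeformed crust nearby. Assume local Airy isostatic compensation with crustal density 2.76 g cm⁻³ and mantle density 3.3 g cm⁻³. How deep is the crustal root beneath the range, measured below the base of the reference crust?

In Airy isostatic equilibrium: the weight of the topography is balanced by the buoyancy of the root, ρ_c h = (ρ_m − ρ_c) r.
r = h · ρ_c / (ρ_m − ρ_c) = 6.15 km × 2.76 / (3.3 − 2.76) = 31.4 km.

31.4 km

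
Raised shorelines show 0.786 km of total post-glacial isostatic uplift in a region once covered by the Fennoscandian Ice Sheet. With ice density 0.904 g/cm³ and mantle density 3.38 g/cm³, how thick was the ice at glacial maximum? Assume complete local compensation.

2.94 km

u = t ρ_ice/ρ_m → t = u ρ_m/ρ_ice = 0.786 km × 3.38/0.904 = 2.94 km.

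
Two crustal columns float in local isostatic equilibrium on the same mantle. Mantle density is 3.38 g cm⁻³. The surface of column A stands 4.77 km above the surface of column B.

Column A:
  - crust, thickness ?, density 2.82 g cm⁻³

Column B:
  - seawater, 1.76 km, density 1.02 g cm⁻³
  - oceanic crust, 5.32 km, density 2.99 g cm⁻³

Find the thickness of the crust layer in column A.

Take the compensation level at the base of the deeper column (depth z_c below the surface of column A) and equate Σ ρ_i t_i down to z_c; mantle fills any gap and the z_c terms cancel.
Column A: x×2.82 + (z_c − 0 − x)×3.38
Column B: 4.77×0 + 1.76×1.02 + 5.32×2.99 + (z_c − 4.77 − 7.08)×3.38
The z_c×3.38 term appears on both sides and cancels. Collect the known terms of each column as K = Σ(ρt)_known − 3.38 × (depth of known layers): K_A = 0 − 3.38×0 = 0; K_B = 17.702 − 3.38×(4.77 + 7.08) = −22.351.
Balance: K_A − x×(3.38 − 2.82) = K_B, so x = (K_A − K_B)/(3.38 − 2.82) = 22.351/0.56 = 39.9 km.

39.9 km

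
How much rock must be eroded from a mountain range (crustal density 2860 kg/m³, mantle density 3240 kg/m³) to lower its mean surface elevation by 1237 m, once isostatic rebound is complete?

10500 m

Net drop Δ = e − u = e − e ρ_c/ρ_m = e (ρ_m − ρ_c)/ρ_m.
e = Δ ρ_m/(ρ_m − ρ_c) = 1237 m × 3240/380 = 10500 m.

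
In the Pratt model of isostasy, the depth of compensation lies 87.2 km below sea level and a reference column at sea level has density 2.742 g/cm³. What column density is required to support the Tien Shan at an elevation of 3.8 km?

Pratt balance: ρ_ref D = ρ (D + h).
ρ = ρ_ref D/(D + h) = 2.742 × 87.2 km/(87.2 km + 3.8 km) = 2.63 g/cm³.

2.63 g/cm³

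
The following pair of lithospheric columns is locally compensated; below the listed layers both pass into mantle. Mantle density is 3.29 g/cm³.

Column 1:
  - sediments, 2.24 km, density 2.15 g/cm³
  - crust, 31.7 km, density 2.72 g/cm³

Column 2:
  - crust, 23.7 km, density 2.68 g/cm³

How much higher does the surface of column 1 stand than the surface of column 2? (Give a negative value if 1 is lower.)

1.87 km

For any compensation level in the mantle, the mantle terms cancel and isostasy reduces to e = (Σt_1 − Σt_2) − (Σ(ρt)_1 − Σ(ρt)_2) / ρ_m.
Σt_1 = 33.94 km; Σt_2 = 23.7 km; Σ(ρt)_1 = 91.04; Σ(ρt)_2 = 63.516 (in km·g/cm³).
e = (33.94 − 23.7) − (91.04 − 63.516) / 3.29 = 1.87 km.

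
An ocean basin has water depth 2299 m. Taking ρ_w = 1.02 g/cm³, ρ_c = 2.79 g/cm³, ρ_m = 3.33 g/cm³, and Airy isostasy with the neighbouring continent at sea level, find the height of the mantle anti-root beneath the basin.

7540 m

Isostatic balance requires: replacing crust with seawater at the top is compensated by replacing crust with mantle at the base: d (ρ_c − ρ_w) = a (ρ_m − ρ_c).
a = d (ρ_c − ρ_w)/(ρ_m − ρ_c) = 2299 m × 1.77/0.54 = 7540 m.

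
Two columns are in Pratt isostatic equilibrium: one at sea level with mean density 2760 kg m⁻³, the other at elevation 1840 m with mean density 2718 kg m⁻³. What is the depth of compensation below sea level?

119000 m

ρ_ref D = ρ (D + h) → D (ρ_ref − ρ) = ρ h.
D = ρ h/(ρ_ref − ρ) = 2718 × 1840 m/(2760 − 2718) = 119000 m.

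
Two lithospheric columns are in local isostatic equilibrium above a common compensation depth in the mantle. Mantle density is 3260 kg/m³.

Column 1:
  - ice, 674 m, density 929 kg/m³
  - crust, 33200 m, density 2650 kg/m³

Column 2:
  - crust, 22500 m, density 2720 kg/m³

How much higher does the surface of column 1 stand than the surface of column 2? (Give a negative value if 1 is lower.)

For any compensation level in the mantle, the mantle terms cancel and isostasy reduces to e = (Σt_1 − Σt_2) − (Σ(ρt)_1 − Σ(ρt)_2) / ρ_m.
Σt_1 = 33874 m; Σt_2 = 22500 m; Σ(ρt)_1 = 88606146; Σ(ρt)_2 = 61200000 (in m·kg/m³).
e = (33874 − 22500) − (88606146 − 61200000) / 3260 = 2970 m.

2970 m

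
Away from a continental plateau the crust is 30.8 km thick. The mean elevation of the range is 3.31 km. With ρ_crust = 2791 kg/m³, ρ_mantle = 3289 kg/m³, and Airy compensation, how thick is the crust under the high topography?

52.7 km

Root depth r = h ρ_c / (ρ_m − ρ_c) = 3.31 km × 2791 / 498 = 18.55 km.
Total thickness = T + h + r = 30.8 km + 3.31 km + 18.55 km = 52.7 km.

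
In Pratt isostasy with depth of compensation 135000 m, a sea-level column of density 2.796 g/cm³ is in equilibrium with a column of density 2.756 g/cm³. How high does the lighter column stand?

1960 m

ρ_ref D = ρ (D + h) → h = D (ρ_ref − ρ)/ρ.
h = 135000 m × (2.796 − 2.756)/2.756 = 1960 m.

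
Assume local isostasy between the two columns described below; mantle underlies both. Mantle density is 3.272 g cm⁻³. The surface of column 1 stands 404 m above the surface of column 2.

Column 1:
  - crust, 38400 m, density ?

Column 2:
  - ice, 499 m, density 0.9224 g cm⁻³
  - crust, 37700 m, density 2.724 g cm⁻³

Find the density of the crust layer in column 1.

Take the compensation level at the base of the deeper column (depth z_c below the surface of column 1) and equate Σ ρ_i t_i down to z_c; mantle fills any gap and the z_c terms cancel.
Column 1: 38400×ρ + (z_c − 38400)×3.272
Column 2: 404×0 + 499×0.9224 + 37700×2.724 + (z_c − 404 − 38199)×3.272
The z_c×3.272 term appears on both sides and cancels. Collect the known terms of each column as K = Σ(ρt)_known − 3.272 × (depth of known layers): K_1 = 0 − 3.272×38400 = −125644.8; K_2 = 103155.078 − 3.272×(404 + 38199) = −23153.9384.
Balance: K_1 + 38400×ρ = K_2, so ρ = (K_2 − K_1)/38400 = 102491/38400 = 2.67 g cm⁻³.

2.67 g cm⁻³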